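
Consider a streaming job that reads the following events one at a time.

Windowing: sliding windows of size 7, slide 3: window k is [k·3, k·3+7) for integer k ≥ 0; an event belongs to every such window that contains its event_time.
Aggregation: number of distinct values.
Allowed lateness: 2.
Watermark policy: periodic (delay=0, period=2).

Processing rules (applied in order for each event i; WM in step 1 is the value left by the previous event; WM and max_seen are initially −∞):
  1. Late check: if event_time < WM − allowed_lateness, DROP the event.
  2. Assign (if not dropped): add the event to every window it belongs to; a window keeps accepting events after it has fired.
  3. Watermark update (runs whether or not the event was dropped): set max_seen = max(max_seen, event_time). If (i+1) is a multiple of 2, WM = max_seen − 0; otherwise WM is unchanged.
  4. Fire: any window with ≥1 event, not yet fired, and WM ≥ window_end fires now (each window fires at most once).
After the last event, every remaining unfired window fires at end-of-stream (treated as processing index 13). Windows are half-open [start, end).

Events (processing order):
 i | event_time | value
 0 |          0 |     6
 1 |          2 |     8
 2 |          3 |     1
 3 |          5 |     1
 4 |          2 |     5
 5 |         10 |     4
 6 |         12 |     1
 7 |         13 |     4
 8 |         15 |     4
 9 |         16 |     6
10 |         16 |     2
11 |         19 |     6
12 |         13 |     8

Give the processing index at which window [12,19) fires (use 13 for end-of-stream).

i=0 t=0 v=6: → [0,7); WM=−∞
i=1 t=2 v=8: → [0,7); WM=2
i=2 t=3 v=1: → [3,10),[0,7); WM=2
i=3 t=5 v=1: → [3,10),[0,7); WM=5
i=4 t=2 v=5: DROP (t<5-2); WM=5
i=5 t=10 v=4: → [9,16),[6,13); WM=10; [0,7) fires=3 [3,10) fires=1
i=6 t=12 v=1: → [12,19),[9,16),[6,13); WM=10
i=7 t=13 v=4: → [12,19),[9,16); WM=13; [6,13) fires=2
i=8 t=15 v=4: → [15,22),[12,19),[9,16); WM=13
i=9 t=16 v=6: → [15,22),[12,19); WM=16; [9,16) fires=2
i=10 t=16 v=2: → [15,22),[12,19); WM=16
i=11 t=19 v=6: → [18,25),[15,22); WM=19; [12,19) fires=4
i=12 t=13 v=8: DROP (t<19-2); WM=19

11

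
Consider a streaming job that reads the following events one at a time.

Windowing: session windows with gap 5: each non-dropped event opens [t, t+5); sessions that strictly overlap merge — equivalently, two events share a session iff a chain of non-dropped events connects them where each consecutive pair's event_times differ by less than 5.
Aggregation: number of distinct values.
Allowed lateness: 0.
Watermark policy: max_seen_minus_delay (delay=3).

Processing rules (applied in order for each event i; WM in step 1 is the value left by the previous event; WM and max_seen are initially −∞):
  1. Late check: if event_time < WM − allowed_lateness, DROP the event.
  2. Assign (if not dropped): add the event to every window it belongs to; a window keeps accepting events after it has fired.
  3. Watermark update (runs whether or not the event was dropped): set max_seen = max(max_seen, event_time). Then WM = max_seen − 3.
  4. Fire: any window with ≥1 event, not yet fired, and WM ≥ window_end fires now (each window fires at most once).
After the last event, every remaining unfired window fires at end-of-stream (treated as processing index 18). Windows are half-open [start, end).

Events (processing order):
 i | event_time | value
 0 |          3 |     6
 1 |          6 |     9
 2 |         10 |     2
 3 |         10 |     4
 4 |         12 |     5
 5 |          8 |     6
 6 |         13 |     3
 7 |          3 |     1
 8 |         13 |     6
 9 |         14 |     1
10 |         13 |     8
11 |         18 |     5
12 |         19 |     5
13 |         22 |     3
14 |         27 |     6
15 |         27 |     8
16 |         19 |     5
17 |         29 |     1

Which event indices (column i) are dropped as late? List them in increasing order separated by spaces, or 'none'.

5 7 16

i=0 t=3 v=6: → [3,8); WM=0
i=1 t=6 v=9: → [3,11); WM=3
i=2 t=10 v=2: → [3,15); WM=7
i=3 t=10 v=4: → [3,15); WM=7
i=4 t=12 v=5: → [3,17); WM=9
i=5 t=8 v=6: DROP (t<9-0); WM=9
i=6 t=13 v=3: → [3,18); WM=10
i=7 t=3 v=1: DROP (t<10-0); WM=10
i=8 t=13 v=6: → [3,18); WM=10
i=9 t=14 v=1: → [3,19); WM=11
i=10 t=13 v=8: → [3,19); WM=11
i=11 t=18 v=5: → [3,23); WM=15
i=12 t=19 v=5: → [3,24); WM=16
i=13 t=22 v=3: → [3,27); WM=19
i=14 t=27 v=6: → [27,32); WM=24
i=15 t=27 v=8: → [27,32); WM=24
i=16 t=19 v=5: DROP (t<24-0); WM=24
i=17 t=29 v=1: → [27,34); WM=26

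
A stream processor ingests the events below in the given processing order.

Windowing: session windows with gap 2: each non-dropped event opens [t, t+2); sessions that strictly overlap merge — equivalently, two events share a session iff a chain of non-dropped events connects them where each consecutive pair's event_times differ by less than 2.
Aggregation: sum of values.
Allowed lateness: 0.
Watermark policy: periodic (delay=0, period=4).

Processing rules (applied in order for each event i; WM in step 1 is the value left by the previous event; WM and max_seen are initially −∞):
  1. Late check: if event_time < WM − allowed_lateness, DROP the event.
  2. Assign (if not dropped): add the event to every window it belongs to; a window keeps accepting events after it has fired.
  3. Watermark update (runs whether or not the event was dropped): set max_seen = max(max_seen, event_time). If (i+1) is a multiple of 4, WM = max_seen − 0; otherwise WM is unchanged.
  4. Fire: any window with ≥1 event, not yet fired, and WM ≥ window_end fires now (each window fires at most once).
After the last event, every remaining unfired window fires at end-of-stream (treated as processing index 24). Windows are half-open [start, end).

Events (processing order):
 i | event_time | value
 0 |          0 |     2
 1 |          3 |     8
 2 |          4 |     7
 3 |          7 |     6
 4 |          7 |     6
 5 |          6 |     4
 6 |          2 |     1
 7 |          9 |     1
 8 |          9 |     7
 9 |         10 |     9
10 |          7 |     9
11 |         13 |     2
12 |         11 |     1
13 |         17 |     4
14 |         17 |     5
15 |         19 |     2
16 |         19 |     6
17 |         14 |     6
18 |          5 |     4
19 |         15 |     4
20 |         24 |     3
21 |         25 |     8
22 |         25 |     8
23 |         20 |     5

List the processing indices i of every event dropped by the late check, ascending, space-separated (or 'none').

5 6 10 12 17 18 19

i=0 t=0 v=2: → [0,2); WM=−∞
i=1 t=3 v=8: → [3,5); WM=−∞
i=2 t=4 v=7: → [3,6); WM=−∞
i=3 t=7 v=6: → [7,9); WM=7
i=4 t=7 v=6: → [7,9); WM=7
i=5 t=6 v=4: DROP (t<7-0); WM=7
i=6 t=2 v=1: DROP (t<7-0); WM=7
i=7 t=9 v=1: → [9,11); WM=9
i=8 t=9 v=7: → [9,11); WM=9
i=9 t=10 v=9: → [9,12); WM=9
i=10 t=7 v=9: DROP (t<9-0); WM=9
i=11 t=13 v=2: → [13,15); WM=13
i=12 t=11 v=1: DROP (t<13-0); WM=13
i=13 t=17 v=4: → [17,19); WM=13
i=14 t=17 v=5: → [17,19); WM=13
i=15 t=19 v=2: → [19,21); WM=19
i=16 t=19 v=6: → [19,21); WM=19
i=17 t=14 v=6: DROP (t<19-0); WM=19
i=18 t=5 v=4: DROP (t<19-0); WM=19
i=19 t=15 v=4: DROP (t<19-0); WM=19
i=20 t=24 v=3: → [24,26); WM=19
i=21 t=25 v=8: → [24,27); WM=19
i=22 t=25 v=8: → [24,27); WM=19
i=23 t=20 v=5: → [19,22); WM=25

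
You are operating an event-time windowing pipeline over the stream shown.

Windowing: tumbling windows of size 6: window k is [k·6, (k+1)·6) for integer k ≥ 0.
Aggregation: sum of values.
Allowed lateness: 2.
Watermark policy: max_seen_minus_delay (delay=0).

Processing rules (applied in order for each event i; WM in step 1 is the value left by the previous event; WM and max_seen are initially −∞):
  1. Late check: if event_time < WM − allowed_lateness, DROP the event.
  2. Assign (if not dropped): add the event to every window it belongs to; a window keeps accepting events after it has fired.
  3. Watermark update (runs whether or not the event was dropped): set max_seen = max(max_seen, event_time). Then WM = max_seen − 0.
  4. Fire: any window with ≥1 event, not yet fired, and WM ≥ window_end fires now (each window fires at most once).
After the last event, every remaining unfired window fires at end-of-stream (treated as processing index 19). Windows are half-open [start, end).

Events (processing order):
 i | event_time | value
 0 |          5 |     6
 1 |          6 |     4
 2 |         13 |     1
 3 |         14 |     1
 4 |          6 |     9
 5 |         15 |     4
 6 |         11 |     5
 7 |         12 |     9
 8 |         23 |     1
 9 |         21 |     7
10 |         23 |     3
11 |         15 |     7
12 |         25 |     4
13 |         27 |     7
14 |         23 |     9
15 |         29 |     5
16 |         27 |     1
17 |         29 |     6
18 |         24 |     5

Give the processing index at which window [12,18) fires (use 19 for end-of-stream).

i=0 t=5 v=6: → [0,6); WM=5
i=1 t=6 v=4: → [6,12); WM=6; [0,6) fires=6
i=2 t=13 v=1: → [12,18); WM=13; [6,12) fires=4
i=3 t=14 v=1: → [12,18); WM=14
i=4 t=6 v=9: DROP (t<14-2); WM=14
i=5 t=15 v=4: → [12,18); WM=15
i=6 t=11 v=5: DROP (t<15-2); WM=15
i=7 t=12 v=9: DROP (t<15-2); WM=15
i=8 t=23 v=1: → [18,24); WM=23; [12,18) fires=6
i=9 t=21 v=7: → [18,24); WM=23
i=10 t=23 v=3: → [18,24); WM=23
i=11 t=15 v=7: DROP (t<23-2); WM=23
i=12 t=25 v=4: → [24,30); WM=25; [18,24) fires=11
i=13 t=27 v=7: → [24,30); WM=27
i=14 t=23 v=9: DROP (t<27-2); WM=27
i=15 t=29 v=5: → [24,30); WM=29
i=16 t=27 v=1: → [24,30); WM=29
i=17 t=29 v=6: → [24,30); WM=29
i=18 t=24 v=5: DROP (t<29-2); WM=29

8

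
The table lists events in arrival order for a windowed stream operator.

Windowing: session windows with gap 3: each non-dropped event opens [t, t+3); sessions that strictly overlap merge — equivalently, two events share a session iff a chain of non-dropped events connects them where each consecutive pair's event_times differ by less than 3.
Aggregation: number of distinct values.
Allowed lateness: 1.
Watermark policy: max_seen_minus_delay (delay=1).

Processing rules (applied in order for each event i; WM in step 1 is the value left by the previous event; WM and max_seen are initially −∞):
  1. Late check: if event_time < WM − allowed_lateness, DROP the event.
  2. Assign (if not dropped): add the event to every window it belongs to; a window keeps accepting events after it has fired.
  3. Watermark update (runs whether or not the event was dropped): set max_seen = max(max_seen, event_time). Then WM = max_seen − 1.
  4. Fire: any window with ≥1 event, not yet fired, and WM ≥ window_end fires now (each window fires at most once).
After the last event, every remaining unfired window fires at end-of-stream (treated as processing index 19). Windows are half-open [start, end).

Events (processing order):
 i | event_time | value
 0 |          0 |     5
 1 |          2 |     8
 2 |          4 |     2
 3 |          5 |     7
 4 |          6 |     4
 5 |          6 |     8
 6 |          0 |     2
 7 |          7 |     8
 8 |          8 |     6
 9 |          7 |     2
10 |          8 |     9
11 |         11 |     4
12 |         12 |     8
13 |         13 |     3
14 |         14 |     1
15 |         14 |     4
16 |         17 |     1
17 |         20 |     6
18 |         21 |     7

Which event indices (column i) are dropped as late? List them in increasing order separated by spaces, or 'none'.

i=0 t=0 v=5: → [0,3); WM=-1
i=1 t=2 v=8: → [0,5); WM=1
i=2 t=4 v=2: → [0,7); WM=3
i=3 t=5 v=7: → [0,8); WM=4
i=4 t=6 v=4: → [0,9); WM=5
i=5 t=6 v=8: → [0,9); WM=5
i=6 t=0 v=2: DROP (t<5-1); WM=5
i=7 t=7 v=8: → [0,10); WM=6
i=8 t=8 v=6: → [0,11); WM=7
i=9 t=7 v=2: → [0,11); WM=7
i=10 t=8 v=9: → [0,11); WM=7
i=11 t=11 v=4: → [11,14); WM=10
i=12 t=12 v=8: → [11,15); WM=11
i=13 t=13 v=3: → [11,16); WM=12
i=14 t=14 v=1: → [11,17); WM=13
i=15 t=14 v=4: → [11,17); WM=13
i=16 t=17 v=1: → [17,20); WM=16
i=17 t=20 v=6: → [20,23); WM=19
i=18 t=21 v=7: → [20,24); WM=20

6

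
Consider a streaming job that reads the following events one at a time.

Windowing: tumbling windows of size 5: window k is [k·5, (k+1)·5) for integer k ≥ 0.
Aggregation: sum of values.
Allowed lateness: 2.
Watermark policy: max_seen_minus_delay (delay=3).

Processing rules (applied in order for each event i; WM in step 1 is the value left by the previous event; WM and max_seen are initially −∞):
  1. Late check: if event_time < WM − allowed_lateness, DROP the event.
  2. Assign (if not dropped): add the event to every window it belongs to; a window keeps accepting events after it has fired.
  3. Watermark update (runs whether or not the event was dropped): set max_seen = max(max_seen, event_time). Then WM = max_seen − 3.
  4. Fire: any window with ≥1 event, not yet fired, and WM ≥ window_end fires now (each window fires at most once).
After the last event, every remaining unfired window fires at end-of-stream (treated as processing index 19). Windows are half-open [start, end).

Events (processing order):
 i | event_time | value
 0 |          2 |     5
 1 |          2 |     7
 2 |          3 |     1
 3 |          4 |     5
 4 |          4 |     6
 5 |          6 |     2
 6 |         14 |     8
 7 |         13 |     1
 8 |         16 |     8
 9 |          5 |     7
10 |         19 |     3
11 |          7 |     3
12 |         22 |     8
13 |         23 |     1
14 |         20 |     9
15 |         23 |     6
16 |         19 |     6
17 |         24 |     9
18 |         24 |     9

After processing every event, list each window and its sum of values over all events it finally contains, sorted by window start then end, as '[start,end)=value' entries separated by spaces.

i=0 t=2 v=5: → [0,5); WM=-1
i=1 t=2 v=7: → [0,5); WM=-1
i=2 t=3 v=1: → [0,5); WM=0
i=3 t=4 v=5: → [0,5); WM=1
i=4 t=4 v=6: → [0,5); WM=1
i=5 t=6 v=2: → [5,10); WM=3
i=6 t=14 v=8: → [10,15); WM=11; [0,5) fires=24 [5,10) fires=2
i=7 t=13 v=1: → [10,15); WM=11
i=8 t=16 v=8: → [15,20); WM=13
i=9 t=5 v=7: DROP (t<13-2); WM=13
i=10 t=19 v=3: → [15,20); WM=16; [10,15) fires=9
i=11 t=7 v=3: DROP (t<16-2); WM=16
i=12 t=22 v=8: → [20,25); WM=19
i=13 t=23 v=1: → [20,25); WM=20; [15,20) fires=11
i=14 t=20 v=9: → [20,25); WM=20
i=15 t=23 v=6: → [20,25); WM=20
i=16 t=19 v=6: → [15,20); WM=20
i=17 t=24 v=9: → [20,25); WM=21
i=18 t=24 v=9: → [20,25); WM=21

[0,5)=24 [5,10)=2 [10,15)=9 [15,20)=17 [20,25)=42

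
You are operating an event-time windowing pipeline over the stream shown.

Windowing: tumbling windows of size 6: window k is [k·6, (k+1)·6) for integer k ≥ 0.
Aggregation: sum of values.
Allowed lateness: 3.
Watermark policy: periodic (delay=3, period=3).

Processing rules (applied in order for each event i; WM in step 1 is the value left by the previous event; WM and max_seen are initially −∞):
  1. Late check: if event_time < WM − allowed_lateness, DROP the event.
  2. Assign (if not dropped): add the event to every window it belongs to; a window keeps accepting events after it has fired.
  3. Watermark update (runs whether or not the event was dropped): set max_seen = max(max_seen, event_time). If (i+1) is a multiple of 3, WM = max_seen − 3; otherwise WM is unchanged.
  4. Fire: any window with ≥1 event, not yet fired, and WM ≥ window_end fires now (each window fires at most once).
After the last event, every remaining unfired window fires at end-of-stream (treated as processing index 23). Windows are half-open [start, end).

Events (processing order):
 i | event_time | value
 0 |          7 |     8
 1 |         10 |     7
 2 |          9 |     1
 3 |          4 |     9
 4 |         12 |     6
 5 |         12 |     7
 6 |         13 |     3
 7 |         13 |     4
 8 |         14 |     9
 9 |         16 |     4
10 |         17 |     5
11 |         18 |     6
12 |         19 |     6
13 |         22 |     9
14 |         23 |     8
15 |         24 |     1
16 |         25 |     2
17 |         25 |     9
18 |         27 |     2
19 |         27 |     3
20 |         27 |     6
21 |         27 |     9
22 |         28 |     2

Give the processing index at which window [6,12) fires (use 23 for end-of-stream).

i=0 t=7 v=8: → [6,12); WM=−∞
i=1 t=10 v=7: → [6,12); WM=−∞
i=2 t=9 v=1: → [6,12); WM=7
i=3 t=4 v=9: → [0,6); WM=7; [0,6) fires=9
i=4 t=12 v=6: → [12,18); WM=7
i=5 t=12 v=7: → [12,18); WM=9
i=6 t=13 v=3: → [12,18); WM=9
i=7 t=13 v=4: → [12,18); WM=9
i=8 t=14 v=9: → [12,18); WM=11
i=9 t=16 v=4: → [12,18); WM=11
i=10 t=17 v=5: → [12,18); WM=11
i=11 t=18 v=6: → [18,24); WM=15; [6,12) fires=16
i=12 t=19 v=6: → [18,24); WM=15
i=13 t=22 v=9: → [18,24); WM=15
i=14 t=23 v=8: → [18,24); WM=20; [12,18) fires=38
i=15 t=24 v=1: → [24,30); WM=20
i=16 t=25 v=2: → [24,30); WM=20
i=17 t=25 v=9: → [24,30); WM=22
i=18 t=27 v=2: → [24,30); WM=22
i=19 t=27 v=3: → [24,30); WM=22
i=20 t=27 v=6: → [24,30); WM=24; [18,24) fires=29
i=21 t=27 v=9: → [24,30); WM=24
i=22 t=28 v=2: → [24,30); WM=24

11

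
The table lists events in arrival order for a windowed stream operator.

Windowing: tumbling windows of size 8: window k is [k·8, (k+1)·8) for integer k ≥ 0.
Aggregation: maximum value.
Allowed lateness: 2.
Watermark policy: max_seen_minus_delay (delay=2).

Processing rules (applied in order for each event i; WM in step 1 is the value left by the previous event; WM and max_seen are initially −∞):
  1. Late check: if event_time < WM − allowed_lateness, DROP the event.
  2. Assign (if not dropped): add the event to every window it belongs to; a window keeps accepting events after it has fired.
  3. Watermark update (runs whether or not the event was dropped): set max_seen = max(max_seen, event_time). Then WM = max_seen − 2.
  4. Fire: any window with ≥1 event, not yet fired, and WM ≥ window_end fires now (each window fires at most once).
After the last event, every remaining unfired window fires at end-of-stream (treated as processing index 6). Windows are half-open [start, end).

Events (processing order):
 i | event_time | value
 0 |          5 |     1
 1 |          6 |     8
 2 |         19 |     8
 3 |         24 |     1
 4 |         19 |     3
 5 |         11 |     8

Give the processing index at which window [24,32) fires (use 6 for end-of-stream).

i=0 t=5 v=1: → [0,8); WM=3
i=1 t=6 v=8: → [0,8); WM=4
i=2 t=19 v=8: → [16,24); WM=17; [0,8) fires=8
i=3 t=24 v=1: → [24,32); WM=22
i=4 t=19 v=3: DROP (t<22-2); WM=22
i=5 t=11 v=8: DROP (t<22-2); WM=22

6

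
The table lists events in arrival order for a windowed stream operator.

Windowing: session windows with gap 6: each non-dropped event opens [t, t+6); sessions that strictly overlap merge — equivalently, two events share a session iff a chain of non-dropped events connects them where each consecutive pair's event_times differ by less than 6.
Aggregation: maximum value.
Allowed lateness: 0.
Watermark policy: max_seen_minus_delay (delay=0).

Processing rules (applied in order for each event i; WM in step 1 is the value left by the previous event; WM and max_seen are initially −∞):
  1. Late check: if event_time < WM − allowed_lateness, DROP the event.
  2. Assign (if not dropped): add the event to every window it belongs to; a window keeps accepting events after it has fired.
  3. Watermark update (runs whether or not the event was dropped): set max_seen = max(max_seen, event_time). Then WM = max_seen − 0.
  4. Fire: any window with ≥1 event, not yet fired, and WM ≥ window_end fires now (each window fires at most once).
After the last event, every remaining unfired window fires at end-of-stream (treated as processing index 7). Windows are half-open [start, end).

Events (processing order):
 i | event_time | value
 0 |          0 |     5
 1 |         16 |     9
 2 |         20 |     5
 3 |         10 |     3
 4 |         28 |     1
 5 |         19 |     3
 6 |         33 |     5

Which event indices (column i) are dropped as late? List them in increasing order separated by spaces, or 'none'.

3 5

i=0 t=0 v=5: → [0,6); WM=0
i=1 t=16 v=9: → [16,22); WM=16
i=2 t=20 v=5: → [16,26); WM=20
i=3 t=10 v=3: DROP (t<20-0); WM=20
i=4 t=28 v=1: → [28,34); WM=28
i=5 t=19 v=3: DROP (t<28-0); WM=28
i=6 t=33 v=5: → [28,39); WM=33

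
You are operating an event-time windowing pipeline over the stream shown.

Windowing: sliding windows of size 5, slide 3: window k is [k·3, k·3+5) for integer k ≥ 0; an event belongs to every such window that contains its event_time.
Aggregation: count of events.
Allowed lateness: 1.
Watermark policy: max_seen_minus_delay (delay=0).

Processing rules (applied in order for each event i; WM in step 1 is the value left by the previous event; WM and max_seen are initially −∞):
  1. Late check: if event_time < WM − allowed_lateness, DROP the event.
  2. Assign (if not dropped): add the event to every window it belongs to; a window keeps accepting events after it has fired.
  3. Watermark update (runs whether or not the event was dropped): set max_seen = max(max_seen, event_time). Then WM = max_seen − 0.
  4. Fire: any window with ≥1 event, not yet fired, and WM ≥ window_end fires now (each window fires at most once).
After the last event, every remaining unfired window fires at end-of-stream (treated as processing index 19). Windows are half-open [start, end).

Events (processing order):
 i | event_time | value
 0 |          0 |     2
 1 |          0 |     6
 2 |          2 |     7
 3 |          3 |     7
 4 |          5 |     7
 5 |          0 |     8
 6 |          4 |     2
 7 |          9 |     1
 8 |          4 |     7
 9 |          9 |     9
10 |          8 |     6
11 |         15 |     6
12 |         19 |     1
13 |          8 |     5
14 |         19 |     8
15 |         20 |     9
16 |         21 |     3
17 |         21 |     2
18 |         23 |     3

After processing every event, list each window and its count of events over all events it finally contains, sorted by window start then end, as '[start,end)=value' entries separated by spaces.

[0,5)=5 [3,8)=3 [6,11)=3 [9,14)=2 [12,17)=1 [15,20)=3 [18,23)=5 [21,26)=3

i=0 t=0 v=2: → [0,5); WM=0
i=1 t=0 v=6: → [0,5); WM=0
i=2 t=2 v=7: → [0,5); WM=2
i=3 t=3 v=7: → [3,8),[0,5); WM=3
i=4 t=5 v=7: → [3,8); WM=5; [0,5) fires=4
i=5 t=0 v=8: DROP (t<5-1); WM=5
i=6 t=4 v=2: → [3,8),[0,5); WM=5
i=7 t=9 v=1: → [9,14),[6,11); WM=9; [3,8) fires=3
i=8 t=4 v=7: DROP (t<9-1); WM=9
i=9 t=9 v=9: → [9,14),[6,11); WM=9
i=10 t=8 v=6: → [6,11); WM=9
i=11 t=15 v=6: → [15,20),[12,17); WM=15; [6,11) fires=3 [9,14) fires=2
i=12 t=19 v=1: → [18,23),[15,20); WM=19; [12,17) fires=1
i=13 t=8 v=5: DROP (t<19-1); WM=19
i=14 t=19 v=8: → [18,23),[15,20); WM=19
i=15 t=20 v=9: → [18,23); WM=20; [15,20) fires=3
i=16 t=21 v=3: → [21,26),[18,23); WM=21
i=17 t=21 v=2: → [21,26),[18,23); WM=21
i=18 t=23 v=3: → [21,26); WM=23; [18,23) fires=5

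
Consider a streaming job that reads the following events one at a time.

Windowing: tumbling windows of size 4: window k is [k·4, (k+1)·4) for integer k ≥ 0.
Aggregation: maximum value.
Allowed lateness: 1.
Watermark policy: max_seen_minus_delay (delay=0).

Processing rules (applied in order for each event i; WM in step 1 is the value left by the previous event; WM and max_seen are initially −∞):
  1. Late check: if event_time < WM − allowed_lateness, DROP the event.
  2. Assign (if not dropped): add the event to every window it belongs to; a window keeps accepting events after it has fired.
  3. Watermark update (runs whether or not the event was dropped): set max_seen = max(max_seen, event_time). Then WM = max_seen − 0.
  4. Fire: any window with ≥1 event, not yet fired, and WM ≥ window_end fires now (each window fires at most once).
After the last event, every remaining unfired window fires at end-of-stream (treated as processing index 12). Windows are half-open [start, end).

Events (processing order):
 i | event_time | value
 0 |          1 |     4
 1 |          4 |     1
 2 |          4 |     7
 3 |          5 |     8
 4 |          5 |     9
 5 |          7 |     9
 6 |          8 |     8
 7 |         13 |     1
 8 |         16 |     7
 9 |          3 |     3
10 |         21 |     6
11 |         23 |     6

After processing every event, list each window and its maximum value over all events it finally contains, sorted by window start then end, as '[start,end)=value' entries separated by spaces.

i=0 t=1 v=4: → [0,4); WM=1
i=1 t=4 v=1: → [4,8); WM=4; [0,4) fires=4
i=2 t=4 v=7: → [4,8); WM=4
i=3 t=5 v=8: → [4,8); WM=5
i=4 t=5 v=9: → [4,8); WM=5
i=5 t=7 v=9: → [4,8); WM=7
i=6 t=8 v=8: → [8,12); WM=8; [4,8) fires=9
i=7 t=13 v=1: → [12,16); WM=13; [8,12) fires=8
i=8 t=16 v=7: → [16,20); WM=16; [12,16) fires=1
i=9 t=3 v=3: DROP (t<16-1); WM=16
i=10 t=21 v=6: → [20,24); WM=21; [16,20) fires=7
i=11 t=23 v=6: → [20,24); WM=23

[0,4)=4 [4,8)=9 [8,12)=8 [12,16)=1 [16,20)=7 [20,24)=6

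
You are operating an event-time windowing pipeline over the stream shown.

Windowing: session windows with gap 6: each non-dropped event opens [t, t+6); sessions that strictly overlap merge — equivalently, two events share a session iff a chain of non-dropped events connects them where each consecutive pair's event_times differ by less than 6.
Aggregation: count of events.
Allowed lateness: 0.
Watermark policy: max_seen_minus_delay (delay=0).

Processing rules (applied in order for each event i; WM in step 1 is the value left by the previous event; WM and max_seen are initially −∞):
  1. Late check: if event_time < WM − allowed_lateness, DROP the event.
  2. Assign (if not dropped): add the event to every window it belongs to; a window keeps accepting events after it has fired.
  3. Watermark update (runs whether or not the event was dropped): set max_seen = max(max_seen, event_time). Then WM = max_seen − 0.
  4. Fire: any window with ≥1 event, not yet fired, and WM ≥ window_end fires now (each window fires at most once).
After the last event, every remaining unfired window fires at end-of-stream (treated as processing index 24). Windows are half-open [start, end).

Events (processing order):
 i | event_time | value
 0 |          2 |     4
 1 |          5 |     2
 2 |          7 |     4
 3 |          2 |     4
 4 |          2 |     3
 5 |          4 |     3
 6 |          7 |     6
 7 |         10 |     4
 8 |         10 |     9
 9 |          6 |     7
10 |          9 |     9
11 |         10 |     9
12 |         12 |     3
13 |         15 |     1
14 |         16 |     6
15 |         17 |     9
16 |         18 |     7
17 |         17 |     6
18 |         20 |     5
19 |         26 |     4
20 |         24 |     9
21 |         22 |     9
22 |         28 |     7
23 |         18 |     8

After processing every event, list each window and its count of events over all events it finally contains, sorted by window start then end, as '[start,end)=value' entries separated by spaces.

[2,26)=13 [26,34)=2

i=0 t=2 v=4: → [2,8); WM=2
i=1 t=5 v=2: → [2,11); WM=5
i=2 t=7 v=4: → [2,13); WM=7
i=3 t=2 v=4: DROP (t<7-0); WM=7
i=4 t=2 v=3: DROP (t<7-0); WM=7
i=5 t=4 v=3: DROP (t<7-0); WM=7
i=6 t=7 v=6: → [2,13); WM=7
i=7 t=10 v=4: → [2,16); WM=10
i=8 t=10 v=9: → [2,16); WM=10
i=9 t=6 v=7: DROP (t<10-0); WM=10
i=10 t=9 v=9: DROP (t<10-0); WM=10
i=11 t=10 v=9: → [2,16); WM=10
i=12 t=12 v=3: → [2,18); WM=12
i=13 t=15 v=1: → [2,21); WM=15
i=14 t=16 v=6: → [2,22); WM=16
i=15 t=17 v=9: → [2,23); WM=17
i=16 t=18 v=7: → [2,24); WM=18
i=17 t=17 v=6: DROP (t<18-0); WM=18
i=18 t=20 v=5: → [2,26); WM=20
i=19 t=26 v=4: → [26,32); WM=26
i=20 t=24 v=9: DROP (t<26-0); WM=26
i=21 t=22 v=9: DROP (t<26-0); WM=26
i=22 t=28 v=7: → [26,34); WM=28
i=23 t=18 v=8: DROP (t<28-0); WM=28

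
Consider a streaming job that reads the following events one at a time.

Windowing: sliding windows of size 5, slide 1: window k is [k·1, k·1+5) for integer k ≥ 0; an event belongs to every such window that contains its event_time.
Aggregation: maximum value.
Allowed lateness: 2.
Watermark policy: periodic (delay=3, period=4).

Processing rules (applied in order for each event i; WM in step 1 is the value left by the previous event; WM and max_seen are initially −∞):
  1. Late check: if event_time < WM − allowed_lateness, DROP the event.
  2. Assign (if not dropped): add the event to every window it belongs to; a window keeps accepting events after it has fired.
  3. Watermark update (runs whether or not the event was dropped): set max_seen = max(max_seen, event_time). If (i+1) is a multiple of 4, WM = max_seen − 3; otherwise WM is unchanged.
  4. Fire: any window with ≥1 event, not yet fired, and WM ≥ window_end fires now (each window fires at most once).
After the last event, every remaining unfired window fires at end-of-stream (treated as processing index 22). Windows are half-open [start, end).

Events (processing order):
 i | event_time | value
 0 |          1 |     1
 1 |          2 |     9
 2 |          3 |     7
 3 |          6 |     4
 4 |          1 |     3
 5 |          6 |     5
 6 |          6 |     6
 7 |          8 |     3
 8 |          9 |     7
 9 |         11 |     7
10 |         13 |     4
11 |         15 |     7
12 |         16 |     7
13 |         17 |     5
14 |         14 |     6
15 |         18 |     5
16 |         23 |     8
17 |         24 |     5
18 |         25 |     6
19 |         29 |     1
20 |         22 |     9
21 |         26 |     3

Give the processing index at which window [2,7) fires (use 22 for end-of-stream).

i=0 t=1 v=1: → [1,6),[0,5); WM=−∞
i=1 t=2 v=9: → [2,7),[1,6),[0,5); WM=−∞
i=2 t=3 v=7: → [3,8),[2,7),[1,6),[0,5); WM=−∞
i=3 t=6 v=4: → [6,11),[5,10),[4,9),[3,8),[2,7); WM=3
i=4 t=1 v=3: → [1,6),[0,5); WM=3
i=5 t=6 v=5: → [6,11),[5,10),[4,9),[3,8),[2,7); WM=3
i=6 t=6 v=6: → [6,11),[5,10),[4,9),[3,8),[2,7); WM=3
i=7 t=8 v=3: → [8,13),[7,12),[6,11),[5,10),[4,9); WM=5; [0,5) fires=9
i=8 t=9 v=7: → [9,14),[8,13),[7,12),[6,11),[5,10); WM=5
i=9 t=11 v=7: → [11,16),[10,15),[9,14),[8,13),[7,12); WM=5
i=10 t=13 v=4: → [13,18),[12,17),[11,16),[10,15),[9,14); WM=5
i=11 t=15 v=7: → [15,20),[14,19),[13,18),[12,17),[11,16); WM=12; [1,6) fires=9 [2,7) fires=9 [3,8) fires=7 [4,9) fires=6 [5,10) fires=7 [6,11) fires=7 [7,12) fires=7
i=12 t=16 v=7: → [16,21),[15,20),[14,19),[13,18),[12,17); WM=12
i=13 t=17 v=5: → [17,22),[16,21),[15,20),[14,19),[13,18); WM=12
i=14 t=14 v=6: → [14,19),[13,18),[12,17),[11,16),[10,15); WM=12
i=15 t=18 v=5: → [18,23),[17,22),[16,21),[15,20),[14,19); WM=15; [8,13) fires=7 [9,14) fires=7 [10,15) fires=7
i=16 t=23 v=8: → [23,28),[22,27),[21,26),[20,25),[19,24); WM=15
i=17 t=24 v=5: → [24,29),[23,28),[22,27),[21,26),[20,25); WM=15
i=18 t=25 v=6: → [25,30),[24,29),[23,28),[22,27),[21,26); WM=15
i=19 t=29 v=1: → [29,34),[28,33),[27,32),[26,31),[25,30); WM=26; [11,16) fires=7 [12,17) fires=7 [13,18) fires=7 [14,19) fires=7 [15,20) fires=7 [16,21) fires=7 [17,22) fires=5 [18,23) fires=5 [19,24) fires=8 [20,25) fires=8 [21,26) fires=8
i=20 t=22 v=9: DROP (t<26-2); WM=26
i=21 t=26 v=3: → [26,31),[25,30),[24,29),[23,28),[22,27); WM=26

11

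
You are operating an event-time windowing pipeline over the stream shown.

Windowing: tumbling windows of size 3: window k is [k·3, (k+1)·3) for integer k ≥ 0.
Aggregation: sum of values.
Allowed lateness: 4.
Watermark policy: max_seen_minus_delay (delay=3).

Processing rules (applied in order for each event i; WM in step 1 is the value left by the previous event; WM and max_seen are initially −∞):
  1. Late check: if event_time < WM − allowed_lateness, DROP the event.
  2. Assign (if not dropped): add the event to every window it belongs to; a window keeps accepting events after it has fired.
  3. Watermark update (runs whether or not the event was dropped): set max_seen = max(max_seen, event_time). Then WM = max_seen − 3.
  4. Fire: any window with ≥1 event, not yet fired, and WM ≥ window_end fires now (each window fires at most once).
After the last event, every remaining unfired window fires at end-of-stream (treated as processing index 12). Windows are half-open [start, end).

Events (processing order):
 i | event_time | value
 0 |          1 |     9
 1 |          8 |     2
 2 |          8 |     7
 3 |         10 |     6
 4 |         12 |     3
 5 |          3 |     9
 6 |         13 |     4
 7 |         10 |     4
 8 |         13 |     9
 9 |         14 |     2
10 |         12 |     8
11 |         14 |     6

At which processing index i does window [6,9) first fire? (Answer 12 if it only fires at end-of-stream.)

4

i=0 t=1 v=9: → [0,3); WM=-2
i=1 t=8 v=2: → [6,9); WM=5; [0,3) fires=9
i=2 t=8 v=7: → [6,9); WM=5
i=3 t=10 v=6: → [9,12); WM=7
i=4 t=12 v=3: → [12,15); WM=9; [6,9) fires=9
i=5 t=3 v=9: DROP (t<9-4); WM=9
i=6 t=13 v=4: → [12,15); WM=10
i=7 t=10 v=4: → [9,12); WM=10
i=8 t=13 v=9: → [12,15); WM=10
i=9 t=14 v=2: → [12,15); WM=11
i=10 t=12 v=8: → [12,15); WM=11
i=11 t=14 v=6: → [12,15); WM=11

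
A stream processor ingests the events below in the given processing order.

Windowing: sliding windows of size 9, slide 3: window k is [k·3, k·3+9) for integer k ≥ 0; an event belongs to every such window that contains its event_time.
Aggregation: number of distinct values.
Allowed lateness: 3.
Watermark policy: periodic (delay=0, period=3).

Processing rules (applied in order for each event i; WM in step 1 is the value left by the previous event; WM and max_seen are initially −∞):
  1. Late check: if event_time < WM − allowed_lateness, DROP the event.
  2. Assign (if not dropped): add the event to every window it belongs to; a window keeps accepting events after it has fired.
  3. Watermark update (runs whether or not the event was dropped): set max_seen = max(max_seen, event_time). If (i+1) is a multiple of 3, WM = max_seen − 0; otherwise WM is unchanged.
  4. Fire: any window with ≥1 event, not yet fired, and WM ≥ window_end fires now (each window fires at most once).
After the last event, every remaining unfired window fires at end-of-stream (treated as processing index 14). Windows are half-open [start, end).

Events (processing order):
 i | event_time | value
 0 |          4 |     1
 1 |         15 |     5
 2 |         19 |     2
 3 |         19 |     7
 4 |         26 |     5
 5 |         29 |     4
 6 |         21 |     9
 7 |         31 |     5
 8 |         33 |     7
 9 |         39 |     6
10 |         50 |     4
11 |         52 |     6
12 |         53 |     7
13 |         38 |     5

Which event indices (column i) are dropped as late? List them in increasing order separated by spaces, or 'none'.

i=0 t=4 v=1: → [3,12),[0,9); WM=−∞
i=1 t=15 v=5: → [15,24),[12,21),[9,18); WM=−∞
i=2 t=19 v=2: → [18,27),[15,24),[12,21); WM=19; [0,9) fires=1 [3,12) fires=1 [9,18) fires=1
i=3 t=19 v=7: → [18,27),[15,24),[12,21); WM=19
i=4 t=26 v=5: → [24,33),[21,30),[18,27); WM=19
i=5 t=29 v=4: → [27,36),[24,33),[21,30); WM=29; [12,21) fires=3 [15,24) fires=3 [18,27) fires=3
i=6 t=21 v=9: DROP (t<29-3); WM=29
i=7 t=31 v=5: → [30,39),[27,36),[24,33); WM=29
i=8 t=33 v=7: → [33,42),[30,39),[27,36); WM=33; [21,30) fires=2 [24,33) fires=2
i=9 t=39 v=6: → [39,48),[36,45),[33,42); WM=33
i=10 t=50 v=4: → [48,57),[45,54),[42,51); WM=33
i=11 t=52 v=6: → [51,60),[48,57),[45,54); WM=52; [27,36) fires=3 [30,39) fires=2 [33,42) fires=2 [36,45) fires=1 [39,48) fires=1 [42,51) fires=1
i=12 t=53 v=7: → [51,60),[48,57),[45,54); WM=52
i=13 t=38 v=5: DROP (t<52-3); WM=52

6 13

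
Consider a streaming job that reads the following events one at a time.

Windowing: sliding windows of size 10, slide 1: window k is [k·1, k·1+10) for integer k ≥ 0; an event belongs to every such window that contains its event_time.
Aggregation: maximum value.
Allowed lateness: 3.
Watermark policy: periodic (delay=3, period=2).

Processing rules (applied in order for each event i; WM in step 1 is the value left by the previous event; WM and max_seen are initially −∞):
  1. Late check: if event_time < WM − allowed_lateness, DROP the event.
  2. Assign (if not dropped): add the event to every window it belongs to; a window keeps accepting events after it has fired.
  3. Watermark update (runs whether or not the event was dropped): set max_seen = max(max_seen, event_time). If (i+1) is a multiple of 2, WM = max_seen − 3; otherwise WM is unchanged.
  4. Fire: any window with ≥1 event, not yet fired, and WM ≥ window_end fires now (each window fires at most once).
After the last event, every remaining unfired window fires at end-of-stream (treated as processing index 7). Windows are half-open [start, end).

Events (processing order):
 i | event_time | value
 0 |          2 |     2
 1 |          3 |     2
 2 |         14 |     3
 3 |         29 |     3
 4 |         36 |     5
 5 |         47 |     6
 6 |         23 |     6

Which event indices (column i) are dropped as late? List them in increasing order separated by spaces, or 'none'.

6

i=0 t=2 v=2: → [2,12),[1,11),[0,10); WM=−∞
i=1 t=3 v=2: → [3,13),[2,12),[1,11),[0,10); WM=0
i=2 t=14 v=3: → [14,24),[13,23),[12,22),[11,21),[10,20),[9,19),[8,18),[7,17),[6,16),[5,15); WM=0
i=3 t=29 v=3: → [29,39),[28,38),[27,37),[26,36),[25,35),[24,34),[23,33),[22,32),[21,31),[20,30); WM=26; [0,10) fires=2 [1,11) fires=2 [2,12) fires=2 [3,13) fires=2 [5,15) fires=3 [6,16) fires=3 [7,17) fires=3 [8,18) fires=3 [9,19) fires=3 [10,20) fires=3 [11,21) fires=3 [12,22) fires=3 [13,23) fires=3 [14,24) fires=3
i=4 t=36 v=5: → [36,46),[35,45),[34,44),[33,43),[32,42),[31,41),[30,40),[29,39),[28,38),[27,37); WM=26
i=5 t=47 v=6: → [47,57),[46,56),[45,55),[44,54),[43,53),[42,52),[41,51),[40,50),[39,49),[38,48); WM=44; [20,30) fires=3 [21,31) fires=3 [22,32) fires=3 [23,33) fires=3 [24,34) fires=3 [25,35) fires=3 [26,36) fires=3 [27,37) fires=5 [28,38) fires=5 [29,39) fires=5 [30,40) fires=5 [31,41) fires=5 [32,42) fires=5 [33,43) fires=5 [34,44) fires=5
i=6 t=23 v=6: DROP (t<44-3); WM=44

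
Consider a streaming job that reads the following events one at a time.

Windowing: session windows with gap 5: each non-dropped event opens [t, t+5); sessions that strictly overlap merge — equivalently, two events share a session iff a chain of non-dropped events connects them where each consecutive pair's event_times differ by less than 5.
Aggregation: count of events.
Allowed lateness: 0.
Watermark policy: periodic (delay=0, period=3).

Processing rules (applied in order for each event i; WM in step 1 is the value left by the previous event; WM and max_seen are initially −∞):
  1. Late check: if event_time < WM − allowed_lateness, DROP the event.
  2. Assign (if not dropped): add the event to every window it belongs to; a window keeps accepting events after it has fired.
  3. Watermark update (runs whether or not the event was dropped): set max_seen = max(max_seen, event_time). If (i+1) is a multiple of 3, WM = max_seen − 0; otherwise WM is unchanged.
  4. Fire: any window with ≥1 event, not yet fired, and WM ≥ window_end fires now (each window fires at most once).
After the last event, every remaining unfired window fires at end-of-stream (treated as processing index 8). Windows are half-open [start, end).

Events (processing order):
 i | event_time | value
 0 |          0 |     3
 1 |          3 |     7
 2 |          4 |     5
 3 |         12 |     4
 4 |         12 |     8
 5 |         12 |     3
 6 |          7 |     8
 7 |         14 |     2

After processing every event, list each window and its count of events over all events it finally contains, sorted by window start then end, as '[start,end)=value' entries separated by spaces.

i=0 t=0 v=3: → [0,5); WM=−∞
i=1 t=3 v=7: → [0,8); WM=−∞
i=2 t=4 v=5: → [0,9); WM=4
i=3 t=12 v=4: → [12,17); WM=4
i=4 t=12 v=8: → [12,17); WM=4
i=5 t=12 v=3: → [12,17); WM=12
i=6 t=7 v=8: DROP (t<12-0); WM=12
i=7 t=14 v=2: → [12,19); WM=12

[0,9)=3 [12,19)=4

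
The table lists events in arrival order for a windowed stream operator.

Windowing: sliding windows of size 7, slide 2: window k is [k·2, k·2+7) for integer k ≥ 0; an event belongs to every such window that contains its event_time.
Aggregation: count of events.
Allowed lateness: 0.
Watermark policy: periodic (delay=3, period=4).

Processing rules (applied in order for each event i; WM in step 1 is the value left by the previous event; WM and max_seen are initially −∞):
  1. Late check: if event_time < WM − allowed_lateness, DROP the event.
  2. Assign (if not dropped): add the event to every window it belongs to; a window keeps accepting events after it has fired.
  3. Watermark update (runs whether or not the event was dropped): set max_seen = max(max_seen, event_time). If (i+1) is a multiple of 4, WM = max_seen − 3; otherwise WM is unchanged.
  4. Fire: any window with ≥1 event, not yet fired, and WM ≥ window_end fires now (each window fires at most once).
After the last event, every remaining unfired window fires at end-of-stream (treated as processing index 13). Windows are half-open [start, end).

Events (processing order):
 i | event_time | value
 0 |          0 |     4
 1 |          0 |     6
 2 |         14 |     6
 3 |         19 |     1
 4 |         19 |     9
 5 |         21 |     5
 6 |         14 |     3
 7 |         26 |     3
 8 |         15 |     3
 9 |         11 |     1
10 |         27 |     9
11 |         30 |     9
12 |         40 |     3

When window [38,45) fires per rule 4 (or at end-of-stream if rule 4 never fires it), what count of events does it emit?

i=0 t=0 v=4: → [0,7); WM=−∞
i=1 t=0 v=6: → [0,7); WM=−∞
i=2 t=14 v=6: → [14,21),[12,19),[10,17),[8,15); WM=−∞
i=3 t=19 v=1: → [18,25),[16,23),[14,21); WM=16; [0,7) fires=2 [8,15) fires=1
i=4 t=19 v=9: → [18,25),[16,23),[14,21); WM=16
i=5 t=21 v=5: → [20,27),[18,25),[16,23); WM=16
i=6 t=14 v=3: DROP (t<16-0); WM=16
i=7 t=26 v=3: → [26,33),[24,31),[22,29),[20,27); WM=23; [10,17) fires=1 [12,19) fires=1 [14,21) fires=3 [16,23) fires=3
i=8 t=15 v=3: DROP (t<23-0); WM=23
i=9 t=11 v=1: DROP (t<23-0); WM=23
i=10 t=27 v=9: → [26,33),[24,31),[22,29); WM=23
i=11 t=30 v=9: → [30,37),[28,35),[26,33),[24,31); WM=27; [18,25) fires=3 [20,27) fires=2
i=12 t=40 v=3: → [40,47),[38,45),[36,43),[34,41); WM=27

1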